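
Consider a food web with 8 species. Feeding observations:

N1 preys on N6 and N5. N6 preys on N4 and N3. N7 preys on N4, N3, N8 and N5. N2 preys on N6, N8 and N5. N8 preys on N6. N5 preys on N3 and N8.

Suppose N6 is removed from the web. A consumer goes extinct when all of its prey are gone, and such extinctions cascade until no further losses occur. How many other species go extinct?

1

Remove N6.
Round 1: N8 (all prey gone) → extinct.
No further losses. Total secondary extinctions: 1.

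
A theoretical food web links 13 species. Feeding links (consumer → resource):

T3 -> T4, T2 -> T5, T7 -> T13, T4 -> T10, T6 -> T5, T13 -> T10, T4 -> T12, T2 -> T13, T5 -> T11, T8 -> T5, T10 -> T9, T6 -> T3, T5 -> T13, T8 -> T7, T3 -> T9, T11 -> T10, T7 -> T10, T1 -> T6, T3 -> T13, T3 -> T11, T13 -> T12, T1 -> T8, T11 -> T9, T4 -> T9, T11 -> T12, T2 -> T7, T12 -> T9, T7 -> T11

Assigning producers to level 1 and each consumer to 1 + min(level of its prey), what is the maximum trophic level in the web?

4

Producers (level 1): T9.
Following each consumer down to its lowest-level prey: T9 → T11 → T5 → T8 (levels 1 through 4).
All prey of T8 (T5 3, T7 3) are at level 3 or above, so T8 is at level 1 + 3 = 4.
Every consumer has at least one prey at level 3 or below, so none exceeds level 4.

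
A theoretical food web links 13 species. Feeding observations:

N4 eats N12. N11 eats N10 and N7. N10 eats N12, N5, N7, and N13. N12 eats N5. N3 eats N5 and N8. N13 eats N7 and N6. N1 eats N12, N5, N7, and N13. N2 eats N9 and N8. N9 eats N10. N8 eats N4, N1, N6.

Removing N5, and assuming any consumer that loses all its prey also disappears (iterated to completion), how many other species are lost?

2

Remove N5.
Round 1: N12 (all prey gone) → extinct.
Round 2: N4 (all prey gone) → extinct.
No further losses. Total secondary extinctions: 2.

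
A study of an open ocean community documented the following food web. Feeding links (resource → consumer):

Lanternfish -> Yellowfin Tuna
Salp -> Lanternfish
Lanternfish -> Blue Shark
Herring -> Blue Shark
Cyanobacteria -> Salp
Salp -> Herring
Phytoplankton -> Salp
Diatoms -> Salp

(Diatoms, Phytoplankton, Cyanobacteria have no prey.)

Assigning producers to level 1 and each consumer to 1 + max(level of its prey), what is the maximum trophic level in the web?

4

Producers (level 1): Diatoms, Phytoplankton, Cyanobacteria.
Diatoms → Salp → Lanternfish → Yellowfin Tuna gives Yellowfin Tuna level 4.
No species has a prey at level 4, so no species reaches level 5.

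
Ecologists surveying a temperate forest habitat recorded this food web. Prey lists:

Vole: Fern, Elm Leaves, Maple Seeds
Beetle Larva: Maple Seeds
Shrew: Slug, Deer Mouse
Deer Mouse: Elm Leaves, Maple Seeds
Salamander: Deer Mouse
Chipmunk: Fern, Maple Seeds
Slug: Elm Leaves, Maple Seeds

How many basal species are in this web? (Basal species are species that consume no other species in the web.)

Basal species (no prey listed): Fern, Elm Leaves, Maple Seeds.
Count: 3.

3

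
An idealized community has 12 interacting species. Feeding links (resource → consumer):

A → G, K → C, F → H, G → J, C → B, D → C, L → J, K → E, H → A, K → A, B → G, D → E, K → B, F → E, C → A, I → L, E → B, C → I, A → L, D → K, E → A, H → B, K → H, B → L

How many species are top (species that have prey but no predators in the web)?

Top species (has prey, but nothing eats it): J.
Count: 1.

1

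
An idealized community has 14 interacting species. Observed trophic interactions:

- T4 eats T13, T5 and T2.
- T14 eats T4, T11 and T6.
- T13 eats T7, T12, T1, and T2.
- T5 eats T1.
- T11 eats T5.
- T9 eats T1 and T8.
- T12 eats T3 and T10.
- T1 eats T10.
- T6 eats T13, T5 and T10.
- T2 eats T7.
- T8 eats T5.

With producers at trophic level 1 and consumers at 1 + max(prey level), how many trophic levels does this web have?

Producers (level 1): T7, T10, T3.
T10 → T1 → T5 → T8 → T9 gives T9 level 5.
No species has a prey at level 5, so no species reaches level 6.

5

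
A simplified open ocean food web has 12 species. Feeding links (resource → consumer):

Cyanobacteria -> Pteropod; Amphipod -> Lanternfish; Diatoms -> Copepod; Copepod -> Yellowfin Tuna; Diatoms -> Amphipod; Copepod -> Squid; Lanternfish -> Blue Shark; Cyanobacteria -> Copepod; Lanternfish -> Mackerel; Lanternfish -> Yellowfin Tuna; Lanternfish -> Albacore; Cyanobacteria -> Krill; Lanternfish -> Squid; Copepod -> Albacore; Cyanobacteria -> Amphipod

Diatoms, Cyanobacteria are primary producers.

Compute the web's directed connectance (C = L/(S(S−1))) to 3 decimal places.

C = 0.114

The web has S = 12 species and L = 15 feeding links.
C = L / (S(S−1)) = 15 / 132 = 0.1136 ≈ 0.114.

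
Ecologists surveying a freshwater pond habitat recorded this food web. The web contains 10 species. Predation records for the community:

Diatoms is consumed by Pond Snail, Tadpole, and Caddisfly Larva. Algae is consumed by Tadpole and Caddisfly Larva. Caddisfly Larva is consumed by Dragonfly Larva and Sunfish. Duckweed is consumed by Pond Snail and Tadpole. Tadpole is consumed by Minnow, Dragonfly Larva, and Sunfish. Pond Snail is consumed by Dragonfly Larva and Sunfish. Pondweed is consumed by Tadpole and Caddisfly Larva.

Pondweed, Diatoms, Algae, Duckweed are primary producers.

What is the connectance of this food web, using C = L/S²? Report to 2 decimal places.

The web has S = 10 species and L = 16 feeding links.
C = L / S² = 16 / 100 = 0.1600 ≈ 0.16.

C = 0.16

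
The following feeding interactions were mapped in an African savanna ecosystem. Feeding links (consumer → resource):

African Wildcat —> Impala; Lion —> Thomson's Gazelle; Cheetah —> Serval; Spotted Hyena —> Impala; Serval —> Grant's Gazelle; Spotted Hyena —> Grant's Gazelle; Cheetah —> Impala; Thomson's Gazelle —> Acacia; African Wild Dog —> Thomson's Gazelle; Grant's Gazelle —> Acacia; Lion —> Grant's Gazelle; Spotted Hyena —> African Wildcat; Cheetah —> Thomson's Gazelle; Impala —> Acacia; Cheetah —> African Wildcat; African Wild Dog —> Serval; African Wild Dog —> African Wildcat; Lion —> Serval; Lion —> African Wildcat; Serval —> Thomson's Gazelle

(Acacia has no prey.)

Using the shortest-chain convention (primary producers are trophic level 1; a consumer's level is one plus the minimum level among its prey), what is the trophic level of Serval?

Trophic level 3

Acacia is a producer → level 1.
Grant's Gazelle eats Acacia → level 2.
Serval eats Grant's Gazelle → level 3.
No prey of Serval is below level 2, so 3 is the minimum.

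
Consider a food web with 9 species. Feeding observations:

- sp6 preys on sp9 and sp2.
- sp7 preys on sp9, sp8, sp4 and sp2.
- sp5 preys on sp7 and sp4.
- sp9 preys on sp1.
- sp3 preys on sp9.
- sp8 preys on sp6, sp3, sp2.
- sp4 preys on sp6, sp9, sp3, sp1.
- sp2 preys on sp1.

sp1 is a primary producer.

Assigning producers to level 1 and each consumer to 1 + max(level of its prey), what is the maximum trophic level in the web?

Producers (level 1): sp1.
sp1 → sp9 → sp3 → sp8 → sp7 → sp5 gives sp5 level 6.
No species has a prey at level 6, so no species reaches level 7.

6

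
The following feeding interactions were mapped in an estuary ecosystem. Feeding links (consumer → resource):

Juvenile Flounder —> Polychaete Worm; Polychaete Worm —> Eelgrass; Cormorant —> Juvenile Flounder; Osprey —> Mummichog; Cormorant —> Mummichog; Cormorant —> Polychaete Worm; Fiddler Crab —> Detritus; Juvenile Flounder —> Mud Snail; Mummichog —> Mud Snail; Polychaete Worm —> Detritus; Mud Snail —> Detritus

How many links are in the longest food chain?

One longest chain: Detritus → Mud Snail → Mummichog → Cormorant.
It has 4 species and 3 links.

3 links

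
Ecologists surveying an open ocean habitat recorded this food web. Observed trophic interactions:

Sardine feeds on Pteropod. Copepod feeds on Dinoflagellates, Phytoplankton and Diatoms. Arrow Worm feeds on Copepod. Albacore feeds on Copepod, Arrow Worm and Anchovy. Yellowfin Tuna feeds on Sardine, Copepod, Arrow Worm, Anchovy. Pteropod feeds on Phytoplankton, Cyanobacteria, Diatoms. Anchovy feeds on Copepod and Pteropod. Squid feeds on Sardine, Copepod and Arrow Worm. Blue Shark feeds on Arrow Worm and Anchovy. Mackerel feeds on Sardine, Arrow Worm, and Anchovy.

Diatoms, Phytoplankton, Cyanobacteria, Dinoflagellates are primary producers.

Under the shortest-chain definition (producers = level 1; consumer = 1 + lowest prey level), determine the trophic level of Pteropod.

Trophic level 2

Diatoms is a producer → level 1.
Pteropod eats Diatoms → level 2.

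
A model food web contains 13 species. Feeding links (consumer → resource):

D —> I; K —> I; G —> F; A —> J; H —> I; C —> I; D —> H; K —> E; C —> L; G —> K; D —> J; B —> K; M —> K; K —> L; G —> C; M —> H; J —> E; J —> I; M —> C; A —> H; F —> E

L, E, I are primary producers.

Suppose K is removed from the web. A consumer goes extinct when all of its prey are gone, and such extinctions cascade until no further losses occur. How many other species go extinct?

1

Remove K.
Round 1: B (all prey gone) → extinct.
No further losses. Total secondary extinctions: 1.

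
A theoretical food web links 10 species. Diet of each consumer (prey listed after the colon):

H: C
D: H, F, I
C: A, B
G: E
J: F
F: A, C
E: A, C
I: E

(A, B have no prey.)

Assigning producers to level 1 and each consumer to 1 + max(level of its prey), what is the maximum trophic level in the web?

Producers (level 1): A, B.
A → C → E → I → D gives D level 5.
No species has a prey at level 5, so no species reaches level 6.

5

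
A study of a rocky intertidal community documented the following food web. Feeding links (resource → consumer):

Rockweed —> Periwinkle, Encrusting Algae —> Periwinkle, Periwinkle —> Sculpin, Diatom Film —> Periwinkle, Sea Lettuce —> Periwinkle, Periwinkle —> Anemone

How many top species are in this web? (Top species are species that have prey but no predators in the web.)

2

Top species (has prey, but nothing eats it): Sculpin, Anemone.
Count: 2.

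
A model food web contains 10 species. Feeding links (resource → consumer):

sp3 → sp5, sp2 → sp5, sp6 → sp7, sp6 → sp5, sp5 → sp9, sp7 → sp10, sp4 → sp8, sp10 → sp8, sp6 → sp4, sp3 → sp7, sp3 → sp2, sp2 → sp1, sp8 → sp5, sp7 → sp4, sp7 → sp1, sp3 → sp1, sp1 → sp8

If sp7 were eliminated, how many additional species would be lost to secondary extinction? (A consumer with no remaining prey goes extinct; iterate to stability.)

Remove sp7.
Round 1: sp10 (all prey gone) → extinct.
No further losses. Total secondary extinctions: 1.

1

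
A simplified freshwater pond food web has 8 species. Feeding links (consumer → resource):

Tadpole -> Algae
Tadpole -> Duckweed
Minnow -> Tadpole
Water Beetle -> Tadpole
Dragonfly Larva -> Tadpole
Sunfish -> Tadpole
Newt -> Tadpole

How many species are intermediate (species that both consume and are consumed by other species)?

Intermediate species (has both prey and predators): Tadpole.
Count: 1.

1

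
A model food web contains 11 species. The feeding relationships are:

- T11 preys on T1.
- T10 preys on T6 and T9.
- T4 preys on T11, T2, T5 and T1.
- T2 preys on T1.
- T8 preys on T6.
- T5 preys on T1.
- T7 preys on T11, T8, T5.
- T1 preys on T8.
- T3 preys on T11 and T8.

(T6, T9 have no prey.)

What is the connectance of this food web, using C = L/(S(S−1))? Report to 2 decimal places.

C = 0.15

The web has S = 11 species and L = 16 feeding links.
C = L / (S(S−1)) = 16 / 110 = 0.1455 ≈ 0.15.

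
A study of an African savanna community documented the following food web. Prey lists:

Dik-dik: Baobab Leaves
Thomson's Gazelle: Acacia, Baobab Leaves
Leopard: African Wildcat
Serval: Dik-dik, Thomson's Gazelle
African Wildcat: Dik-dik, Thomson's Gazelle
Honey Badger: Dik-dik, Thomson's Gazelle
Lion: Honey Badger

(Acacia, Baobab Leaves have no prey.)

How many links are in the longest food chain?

One longest chain: Baobab Leaves → Dik-dik → African Wildcat → Leopard.
It has 4 species and 3 links.

3 links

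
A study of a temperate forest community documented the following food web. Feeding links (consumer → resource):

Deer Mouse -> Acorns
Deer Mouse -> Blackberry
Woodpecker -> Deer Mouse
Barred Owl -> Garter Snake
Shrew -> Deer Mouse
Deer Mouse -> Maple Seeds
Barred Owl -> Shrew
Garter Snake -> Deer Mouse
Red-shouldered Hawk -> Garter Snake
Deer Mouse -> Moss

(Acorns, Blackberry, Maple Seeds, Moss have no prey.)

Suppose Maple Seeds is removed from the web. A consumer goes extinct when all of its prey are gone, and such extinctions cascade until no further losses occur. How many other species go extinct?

0

Remove Maple Seeds.
Every predator of it retains at least one other prey: Deer Mouse still has Acorns, Blackberry, Moss.
No consumer loses all prey, so no secondary extinctions occur.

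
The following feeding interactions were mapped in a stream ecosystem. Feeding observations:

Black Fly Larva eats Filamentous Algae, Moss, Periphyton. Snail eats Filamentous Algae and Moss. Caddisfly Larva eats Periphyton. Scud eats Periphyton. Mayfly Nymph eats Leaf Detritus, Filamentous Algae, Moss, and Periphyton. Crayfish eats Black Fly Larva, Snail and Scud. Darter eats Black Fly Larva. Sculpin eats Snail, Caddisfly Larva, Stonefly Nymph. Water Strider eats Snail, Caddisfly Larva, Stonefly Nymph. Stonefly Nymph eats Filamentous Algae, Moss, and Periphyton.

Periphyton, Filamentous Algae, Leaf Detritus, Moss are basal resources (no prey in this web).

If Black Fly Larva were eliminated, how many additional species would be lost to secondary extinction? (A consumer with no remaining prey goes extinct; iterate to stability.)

Remove Black Fly Larva.
Round 1: Darter (all prey gone) → extinct.
No further losses. Total secondary extinctions: 1.

1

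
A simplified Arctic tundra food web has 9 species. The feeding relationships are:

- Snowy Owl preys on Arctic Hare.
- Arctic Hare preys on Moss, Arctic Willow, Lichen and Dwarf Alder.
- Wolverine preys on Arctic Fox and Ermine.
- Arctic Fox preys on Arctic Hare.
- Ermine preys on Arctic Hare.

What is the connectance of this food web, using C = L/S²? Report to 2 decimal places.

C = 0.11

The web has S = 9 species and L = 9 feeding links.
C = L / S² = 9 / 81 = 0.1111 ≈ 0.11.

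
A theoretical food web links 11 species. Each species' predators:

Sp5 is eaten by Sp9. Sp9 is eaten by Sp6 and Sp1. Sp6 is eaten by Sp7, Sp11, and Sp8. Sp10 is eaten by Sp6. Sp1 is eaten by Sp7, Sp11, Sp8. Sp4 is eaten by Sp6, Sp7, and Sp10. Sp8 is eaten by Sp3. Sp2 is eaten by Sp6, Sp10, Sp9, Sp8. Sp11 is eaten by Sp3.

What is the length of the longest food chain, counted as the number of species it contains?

One longest chain: Sp5 → Sp9 → Sp1 → Sp8 → Sp3.
It has 5 species and 4 links.

5 species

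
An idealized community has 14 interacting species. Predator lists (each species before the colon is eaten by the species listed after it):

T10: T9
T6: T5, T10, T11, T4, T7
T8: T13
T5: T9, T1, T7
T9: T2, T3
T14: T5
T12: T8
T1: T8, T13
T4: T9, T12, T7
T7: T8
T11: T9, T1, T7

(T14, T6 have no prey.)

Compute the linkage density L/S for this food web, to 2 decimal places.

L/S = 1.64

There are L = 23 links among S = 14 species.
L/S = 23/14 = 1.6429 ≈ 1.64.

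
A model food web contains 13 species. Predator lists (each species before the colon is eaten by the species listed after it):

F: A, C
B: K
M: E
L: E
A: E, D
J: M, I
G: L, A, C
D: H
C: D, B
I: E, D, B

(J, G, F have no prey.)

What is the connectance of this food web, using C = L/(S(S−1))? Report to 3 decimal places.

The web has S = 13 species and L = 18 feeding links.
C = L / (S(S−1)) = 18 / 156 = 0.1154 ≈ 0.115.

C = 0.115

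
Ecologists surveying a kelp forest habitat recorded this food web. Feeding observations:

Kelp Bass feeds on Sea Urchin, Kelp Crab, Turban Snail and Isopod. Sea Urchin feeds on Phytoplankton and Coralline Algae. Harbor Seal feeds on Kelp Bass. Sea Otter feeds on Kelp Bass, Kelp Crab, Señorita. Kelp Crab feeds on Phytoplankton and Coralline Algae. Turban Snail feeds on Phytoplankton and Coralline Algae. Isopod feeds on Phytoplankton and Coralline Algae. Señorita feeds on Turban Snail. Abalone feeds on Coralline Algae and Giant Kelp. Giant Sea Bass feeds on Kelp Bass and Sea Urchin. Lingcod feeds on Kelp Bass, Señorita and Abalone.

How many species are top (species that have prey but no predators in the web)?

4

Top species (has prey, but nothing eats it): Lingcod, Harbor Seal, Giant Sea Bass, Sea Otter.
Count: 4.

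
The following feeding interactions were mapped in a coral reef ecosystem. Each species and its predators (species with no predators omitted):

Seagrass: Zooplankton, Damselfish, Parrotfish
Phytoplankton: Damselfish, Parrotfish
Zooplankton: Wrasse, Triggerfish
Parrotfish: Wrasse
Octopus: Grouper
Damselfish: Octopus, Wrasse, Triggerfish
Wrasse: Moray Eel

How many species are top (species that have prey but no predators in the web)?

3

Top species (has prey, but nothing eats it): Triggerfish, Moray Eel, Grouper.
Count: 3.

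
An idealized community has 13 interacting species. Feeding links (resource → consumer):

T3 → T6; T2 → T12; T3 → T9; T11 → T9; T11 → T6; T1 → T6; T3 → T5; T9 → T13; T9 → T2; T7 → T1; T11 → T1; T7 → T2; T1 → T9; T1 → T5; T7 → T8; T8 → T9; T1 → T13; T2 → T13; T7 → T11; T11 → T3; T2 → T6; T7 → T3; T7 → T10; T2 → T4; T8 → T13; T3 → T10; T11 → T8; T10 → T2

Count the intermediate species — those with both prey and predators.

Intermediate species (has both prey and predators): T11, T8, T1, T3, T9, T10, T2.
Count: 7.

7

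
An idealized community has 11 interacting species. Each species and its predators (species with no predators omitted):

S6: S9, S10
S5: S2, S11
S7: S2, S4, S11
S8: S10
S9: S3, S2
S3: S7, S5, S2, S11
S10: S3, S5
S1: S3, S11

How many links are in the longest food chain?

4 links

One longest chain: S6 → S9 → S3 → S7 → S2.
It has 5 species and 4 links.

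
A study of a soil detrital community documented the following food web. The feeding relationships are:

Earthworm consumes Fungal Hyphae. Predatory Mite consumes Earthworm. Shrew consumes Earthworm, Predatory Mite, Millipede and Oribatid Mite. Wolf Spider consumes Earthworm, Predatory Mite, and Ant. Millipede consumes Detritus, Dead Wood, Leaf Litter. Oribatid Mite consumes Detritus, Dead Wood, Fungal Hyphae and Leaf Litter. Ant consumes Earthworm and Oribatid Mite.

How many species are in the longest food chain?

One longest chain: Fungal Hyphae → Earthworm → Predatory Mite → Wolf Spider.
It has 4 species and 3 links.

4 species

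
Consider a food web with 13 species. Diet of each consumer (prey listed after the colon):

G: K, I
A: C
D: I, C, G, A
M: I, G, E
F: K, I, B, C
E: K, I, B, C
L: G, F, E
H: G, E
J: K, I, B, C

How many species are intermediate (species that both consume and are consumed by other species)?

Intermediate species (has both prey and predators): G, F, E, A.
Count: 4.

4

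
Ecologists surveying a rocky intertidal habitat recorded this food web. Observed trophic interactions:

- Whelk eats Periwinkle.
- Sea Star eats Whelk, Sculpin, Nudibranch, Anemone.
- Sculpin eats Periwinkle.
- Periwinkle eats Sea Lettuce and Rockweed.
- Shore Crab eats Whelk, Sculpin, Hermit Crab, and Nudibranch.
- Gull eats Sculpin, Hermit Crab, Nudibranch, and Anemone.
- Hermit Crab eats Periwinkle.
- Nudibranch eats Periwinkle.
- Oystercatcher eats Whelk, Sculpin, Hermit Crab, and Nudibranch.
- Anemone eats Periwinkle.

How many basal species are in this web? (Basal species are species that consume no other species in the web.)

Basal species (no prey listed): Sea Lettuce, Rockweed.
Count: 2.

2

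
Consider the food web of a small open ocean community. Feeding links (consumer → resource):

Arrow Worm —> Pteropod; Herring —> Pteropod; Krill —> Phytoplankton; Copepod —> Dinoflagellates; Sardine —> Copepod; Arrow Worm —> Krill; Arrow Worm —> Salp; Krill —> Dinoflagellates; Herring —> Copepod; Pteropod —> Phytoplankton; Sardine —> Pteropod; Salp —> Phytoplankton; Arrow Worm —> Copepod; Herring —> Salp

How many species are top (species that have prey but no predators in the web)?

3

Top species (has prey, but nothing eats it): Sardine, Herring, Arrow Worm.
Count: 3.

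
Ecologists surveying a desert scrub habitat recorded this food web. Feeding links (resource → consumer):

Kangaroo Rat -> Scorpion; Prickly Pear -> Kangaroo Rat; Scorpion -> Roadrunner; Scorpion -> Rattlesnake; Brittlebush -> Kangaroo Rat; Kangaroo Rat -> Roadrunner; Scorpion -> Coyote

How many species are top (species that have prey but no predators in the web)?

3

Top species (has prey, but nothing eats it): Roadrunner, Rattlesnake, Coyote.
Count: 3.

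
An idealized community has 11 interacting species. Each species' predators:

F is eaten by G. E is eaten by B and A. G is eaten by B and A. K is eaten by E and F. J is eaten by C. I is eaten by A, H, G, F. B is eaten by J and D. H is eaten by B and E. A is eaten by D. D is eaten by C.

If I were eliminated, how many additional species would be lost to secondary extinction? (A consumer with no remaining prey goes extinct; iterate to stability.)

Remove I.
Round 1: H (all prey gone) → extinct.
No further losses. Total secondary extinctions: 1.

1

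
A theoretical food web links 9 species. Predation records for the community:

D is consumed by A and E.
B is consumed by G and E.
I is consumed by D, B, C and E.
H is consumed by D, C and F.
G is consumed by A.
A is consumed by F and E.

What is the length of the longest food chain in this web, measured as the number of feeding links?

4 links

One longest chain: I → B → G → A → E.
It has 5 species and 4 links.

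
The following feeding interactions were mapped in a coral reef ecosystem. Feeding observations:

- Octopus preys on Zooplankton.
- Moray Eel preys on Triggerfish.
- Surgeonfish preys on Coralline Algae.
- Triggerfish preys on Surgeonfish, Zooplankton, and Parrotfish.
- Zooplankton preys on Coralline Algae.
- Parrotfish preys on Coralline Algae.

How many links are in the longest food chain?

3 links

One longest chain: Coralline Algae → Surgeonfish → Triggerfish → Moray Eel.
It has 4 species and 3 links.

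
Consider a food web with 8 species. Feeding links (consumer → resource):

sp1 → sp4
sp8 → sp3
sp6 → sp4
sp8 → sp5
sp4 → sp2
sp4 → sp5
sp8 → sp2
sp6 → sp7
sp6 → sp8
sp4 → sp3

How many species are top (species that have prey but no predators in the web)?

2

Top species (has prey, but nothing eats it): sp1, sp6.
Count: 2.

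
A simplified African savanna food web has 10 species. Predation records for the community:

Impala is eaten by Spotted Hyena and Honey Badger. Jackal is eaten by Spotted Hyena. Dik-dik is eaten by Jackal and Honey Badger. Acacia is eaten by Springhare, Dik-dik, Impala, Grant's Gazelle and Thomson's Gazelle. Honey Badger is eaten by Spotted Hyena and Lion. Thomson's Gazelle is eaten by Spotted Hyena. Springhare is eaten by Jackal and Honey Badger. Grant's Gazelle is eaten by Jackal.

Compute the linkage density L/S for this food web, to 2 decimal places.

There are L = 16 links among S = 10 species.
L/S = 16/10 = 1.6000 ≈ 1.60.

L/S = 1.60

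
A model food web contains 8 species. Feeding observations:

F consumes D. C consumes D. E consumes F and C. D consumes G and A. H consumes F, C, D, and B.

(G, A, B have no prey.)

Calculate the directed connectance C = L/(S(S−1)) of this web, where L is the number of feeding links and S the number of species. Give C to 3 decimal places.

C = 0.179

The web has S = 8 species and L = 10 feeding links.
C = L / (S(S−1)) = 10 / 56 = 0.1786 ≈ 0.179.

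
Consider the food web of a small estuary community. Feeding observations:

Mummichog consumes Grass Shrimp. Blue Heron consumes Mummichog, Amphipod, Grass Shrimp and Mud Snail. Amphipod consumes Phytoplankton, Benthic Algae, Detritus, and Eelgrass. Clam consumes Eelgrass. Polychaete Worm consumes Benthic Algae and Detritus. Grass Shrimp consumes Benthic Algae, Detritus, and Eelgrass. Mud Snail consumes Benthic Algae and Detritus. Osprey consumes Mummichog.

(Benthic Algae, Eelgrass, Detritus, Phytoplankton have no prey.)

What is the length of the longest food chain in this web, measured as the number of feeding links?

3 links

One longest chain: Benthic Algae → Grass Shrimp → Mummichog → Blue Heron.
It has 4 species and 3 links.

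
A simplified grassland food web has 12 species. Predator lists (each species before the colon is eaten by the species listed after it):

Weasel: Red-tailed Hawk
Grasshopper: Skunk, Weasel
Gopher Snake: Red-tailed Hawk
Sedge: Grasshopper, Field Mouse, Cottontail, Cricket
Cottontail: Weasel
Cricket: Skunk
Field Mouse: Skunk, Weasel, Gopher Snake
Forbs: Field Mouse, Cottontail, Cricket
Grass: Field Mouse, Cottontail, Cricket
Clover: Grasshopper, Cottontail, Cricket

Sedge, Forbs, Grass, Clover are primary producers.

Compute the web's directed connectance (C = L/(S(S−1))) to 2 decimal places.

The web has S = 12 species and L = 22 feeding links.
C = L / (S(S−1)) = 22 / 132 = 0.1667 ≈ 0.17.

C = 0.17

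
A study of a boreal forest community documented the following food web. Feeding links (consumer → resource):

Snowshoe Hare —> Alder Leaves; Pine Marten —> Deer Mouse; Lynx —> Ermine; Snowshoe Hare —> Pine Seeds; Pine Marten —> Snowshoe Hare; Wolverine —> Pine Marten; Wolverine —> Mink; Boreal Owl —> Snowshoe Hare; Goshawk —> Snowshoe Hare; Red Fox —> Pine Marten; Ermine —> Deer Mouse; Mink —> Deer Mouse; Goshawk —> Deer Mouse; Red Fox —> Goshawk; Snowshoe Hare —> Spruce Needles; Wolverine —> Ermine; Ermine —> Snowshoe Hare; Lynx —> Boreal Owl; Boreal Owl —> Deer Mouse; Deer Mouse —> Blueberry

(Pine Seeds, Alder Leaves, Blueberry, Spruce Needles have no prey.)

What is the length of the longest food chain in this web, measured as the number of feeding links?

3 links

One longest chain: Pine Seeds → Snowshoe Hare → Ermine → Lynx.
It has 4 species and 3 links.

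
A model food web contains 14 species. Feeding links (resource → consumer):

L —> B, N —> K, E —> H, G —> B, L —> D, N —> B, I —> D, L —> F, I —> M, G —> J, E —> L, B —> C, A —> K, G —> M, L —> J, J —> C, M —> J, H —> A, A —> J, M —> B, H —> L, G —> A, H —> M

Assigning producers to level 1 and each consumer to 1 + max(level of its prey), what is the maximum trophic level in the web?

Producers (level 1): N, G, I, E.
E → H → L → J → C gives C level 5.
No species has a prey at level 5, so no species reaches level 6.

5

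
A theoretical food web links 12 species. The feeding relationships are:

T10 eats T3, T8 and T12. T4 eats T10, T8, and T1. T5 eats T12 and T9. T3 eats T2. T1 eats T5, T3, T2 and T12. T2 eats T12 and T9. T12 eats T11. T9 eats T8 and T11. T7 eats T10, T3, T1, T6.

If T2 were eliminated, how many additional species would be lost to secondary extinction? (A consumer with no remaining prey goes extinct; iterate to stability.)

1

Remove T2.
Round 1: T3 (all prey gone) → extinct.
No further losses. Total secondary extinctions: 1.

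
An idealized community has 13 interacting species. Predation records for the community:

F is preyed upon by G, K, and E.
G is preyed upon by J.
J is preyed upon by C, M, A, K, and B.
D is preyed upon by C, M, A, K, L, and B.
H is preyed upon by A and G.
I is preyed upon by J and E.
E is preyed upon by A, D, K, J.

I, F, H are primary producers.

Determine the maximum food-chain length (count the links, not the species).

3 links

One longest chain: I → E → D → C.
It has 4 species and 3 links.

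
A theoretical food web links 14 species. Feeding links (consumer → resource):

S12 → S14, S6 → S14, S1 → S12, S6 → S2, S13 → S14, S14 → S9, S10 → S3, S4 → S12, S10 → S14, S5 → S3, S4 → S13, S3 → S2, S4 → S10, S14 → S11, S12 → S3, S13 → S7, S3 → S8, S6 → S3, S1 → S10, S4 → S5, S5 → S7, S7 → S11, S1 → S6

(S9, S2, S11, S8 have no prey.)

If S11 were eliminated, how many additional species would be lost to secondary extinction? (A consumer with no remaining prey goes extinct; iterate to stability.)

1

Remove S11.
Round 1: S7 (all prey gone) → extinct.
No further losses. Total secondary extinctions: 1.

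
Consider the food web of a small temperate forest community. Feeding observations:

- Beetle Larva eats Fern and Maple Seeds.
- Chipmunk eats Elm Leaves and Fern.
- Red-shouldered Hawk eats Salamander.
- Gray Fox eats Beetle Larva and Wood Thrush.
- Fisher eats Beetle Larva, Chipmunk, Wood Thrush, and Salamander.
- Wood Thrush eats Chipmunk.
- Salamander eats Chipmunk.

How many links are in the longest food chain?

One longest chain: Elm Leaves → Chipmunk → Wood Thrush → Fisher.
It has 4 species and 3 links.

3 links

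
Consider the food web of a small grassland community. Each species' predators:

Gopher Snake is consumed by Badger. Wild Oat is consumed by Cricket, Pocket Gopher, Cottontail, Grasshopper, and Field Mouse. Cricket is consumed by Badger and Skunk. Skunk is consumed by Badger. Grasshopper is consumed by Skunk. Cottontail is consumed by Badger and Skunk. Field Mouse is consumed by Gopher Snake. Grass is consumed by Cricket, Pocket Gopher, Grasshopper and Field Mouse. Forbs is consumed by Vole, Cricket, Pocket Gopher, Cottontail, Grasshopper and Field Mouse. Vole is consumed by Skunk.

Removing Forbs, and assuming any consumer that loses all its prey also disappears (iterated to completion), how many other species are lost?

Remove Forbs.
Round 1: Vole (all prey gone) → extinct.
No further losses. Total secondary extinctions: 1.

1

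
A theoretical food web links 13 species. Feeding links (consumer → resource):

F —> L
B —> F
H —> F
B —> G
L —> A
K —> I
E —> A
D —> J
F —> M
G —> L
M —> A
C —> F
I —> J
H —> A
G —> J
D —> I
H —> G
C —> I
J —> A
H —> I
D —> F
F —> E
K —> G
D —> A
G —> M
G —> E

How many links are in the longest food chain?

3 links

One longest chain: A → L → G → K.
It has 4 species and 3 links.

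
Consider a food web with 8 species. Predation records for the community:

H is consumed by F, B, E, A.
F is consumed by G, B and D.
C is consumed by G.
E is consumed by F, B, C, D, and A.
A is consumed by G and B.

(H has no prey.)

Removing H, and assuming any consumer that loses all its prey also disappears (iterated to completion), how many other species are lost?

7

Remove H.
Round 1: E (all prey gone) → extinct.
Round 2: C (all prey gone), F (all prey gone), A (all prey gone) → extinct.
Round 3: D (all prey gone), B (all prey gone), G (all prey gone) → extinct.
No further losses. Total secondary extinctions: 7.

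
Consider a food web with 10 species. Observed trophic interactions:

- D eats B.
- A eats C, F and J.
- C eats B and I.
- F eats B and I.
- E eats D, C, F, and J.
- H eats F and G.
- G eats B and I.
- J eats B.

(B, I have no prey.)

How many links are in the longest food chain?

2 links

One longest chain: B → F → A.
It has 3 species and 2 links.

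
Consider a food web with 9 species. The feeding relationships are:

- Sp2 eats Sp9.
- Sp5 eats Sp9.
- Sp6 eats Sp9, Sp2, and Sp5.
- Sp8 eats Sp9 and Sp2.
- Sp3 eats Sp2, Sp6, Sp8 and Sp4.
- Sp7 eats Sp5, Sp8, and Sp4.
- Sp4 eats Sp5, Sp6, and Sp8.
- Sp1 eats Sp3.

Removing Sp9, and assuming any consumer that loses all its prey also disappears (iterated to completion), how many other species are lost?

Remove Sp9.
Round 1: Sp2 (all prey gone), Sp5 (all prey gone) → extinct.
Round 2: Sp6 (all prey gone), Sp8 (all prey gone) → extinct.
Round 3: Sp4 (all prey gone) → extinct.
Round 4: Sp3 (all prey gone), Sp7 (all prey gone) → extinct.
Round 5: Sp1 (all prey gone) → extinct.
No further losses. Total secondary extinctions: 8.

8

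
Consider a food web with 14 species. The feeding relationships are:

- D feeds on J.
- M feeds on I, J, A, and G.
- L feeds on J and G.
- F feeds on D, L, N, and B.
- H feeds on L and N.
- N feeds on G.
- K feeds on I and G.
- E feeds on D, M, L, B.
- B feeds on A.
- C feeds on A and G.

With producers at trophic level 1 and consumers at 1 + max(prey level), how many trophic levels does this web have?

Producers (level 1): A, J, G, I.
J → L → H gives H level 3.
No species has a prey at level 3, so no species reaches level 4.

3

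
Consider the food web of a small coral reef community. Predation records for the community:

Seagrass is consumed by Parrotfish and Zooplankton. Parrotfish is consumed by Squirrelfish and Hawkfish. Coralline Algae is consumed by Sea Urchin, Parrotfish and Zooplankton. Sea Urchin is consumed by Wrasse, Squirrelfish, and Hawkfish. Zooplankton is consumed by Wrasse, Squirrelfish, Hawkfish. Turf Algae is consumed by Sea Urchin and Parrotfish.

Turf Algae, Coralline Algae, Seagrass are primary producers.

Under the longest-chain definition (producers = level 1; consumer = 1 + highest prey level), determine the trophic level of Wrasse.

Trophic level 3

Turf Algae is a producer → level 1.
Sea Urchin eats Turf Algae (level 1); other prey at levels: Coralline Algae 1 → level 2.
Wrasse eats Sea Urchin (level 2); other prey at levels: Zooplankton 2 → level 3.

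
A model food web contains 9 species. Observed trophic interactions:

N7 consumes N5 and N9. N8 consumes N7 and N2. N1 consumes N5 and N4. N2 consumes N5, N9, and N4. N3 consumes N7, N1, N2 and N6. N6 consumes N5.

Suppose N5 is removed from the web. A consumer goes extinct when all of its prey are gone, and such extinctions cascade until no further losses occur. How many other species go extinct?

Remove N5.
Round 1: N6 (all prey gone) → extinct.
No further losses. Total secondary extinctions: 1.

1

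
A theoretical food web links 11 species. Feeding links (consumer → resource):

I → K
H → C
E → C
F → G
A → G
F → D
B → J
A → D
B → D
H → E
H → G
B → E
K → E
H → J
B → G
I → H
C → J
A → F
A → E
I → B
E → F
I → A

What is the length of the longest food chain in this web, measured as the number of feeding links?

One longest chain: D → F → E → A → I.
It has 5 species and 4 links.

4 links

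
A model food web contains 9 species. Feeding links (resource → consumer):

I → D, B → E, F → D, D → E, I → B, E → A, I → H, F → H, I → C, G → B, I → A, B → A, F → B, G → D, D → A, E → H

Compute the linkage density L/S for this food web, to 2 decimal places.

There are L = 16 links among S = 9 species.
L/S = 16/9 = 1.7778 ≈ 1.78.

L/S = 1.78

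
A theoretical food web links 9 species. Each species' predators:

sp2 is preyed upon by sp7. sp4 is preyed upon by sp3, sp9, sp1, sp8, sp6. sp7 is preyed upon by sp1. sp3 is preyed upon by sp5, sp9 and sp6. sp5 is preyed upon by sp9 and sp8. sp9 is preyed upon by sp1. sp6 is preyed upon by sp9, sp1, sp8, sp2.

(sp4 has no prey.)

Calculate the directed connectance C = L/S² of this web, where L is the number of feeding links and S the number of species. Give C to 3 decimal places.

C = 0.210

The web has S = 9 species and L = 17 feeding links.
C = L / S² = 17 / 81 = 0.2099 ≈ 0.210.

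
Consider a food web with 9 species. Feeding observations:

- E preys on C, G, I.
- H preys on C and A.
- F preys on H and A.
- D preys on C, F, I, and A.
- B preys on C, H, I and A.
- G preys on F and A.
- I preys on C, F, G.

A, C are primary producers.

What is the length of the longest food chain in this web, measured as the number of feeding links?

One longest chain: A → H → F → G → I → B.
It has 6 species and 5 links.

5 links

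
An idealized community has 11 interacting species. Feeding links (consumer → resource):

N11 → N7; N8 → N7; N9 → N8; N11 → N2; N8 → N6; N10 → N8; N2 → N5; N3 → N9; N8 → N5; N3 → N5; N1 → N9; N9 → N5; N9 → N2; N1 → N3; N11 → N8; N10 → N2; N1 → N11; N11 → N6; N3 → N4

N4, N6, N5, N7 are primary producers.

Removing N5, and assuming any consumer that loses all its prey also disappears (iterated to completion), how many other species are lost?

Remove N5.
Round 1: N2 (all prey gone) → extinct.
No further losses. Total secondary extinctions: 1.

1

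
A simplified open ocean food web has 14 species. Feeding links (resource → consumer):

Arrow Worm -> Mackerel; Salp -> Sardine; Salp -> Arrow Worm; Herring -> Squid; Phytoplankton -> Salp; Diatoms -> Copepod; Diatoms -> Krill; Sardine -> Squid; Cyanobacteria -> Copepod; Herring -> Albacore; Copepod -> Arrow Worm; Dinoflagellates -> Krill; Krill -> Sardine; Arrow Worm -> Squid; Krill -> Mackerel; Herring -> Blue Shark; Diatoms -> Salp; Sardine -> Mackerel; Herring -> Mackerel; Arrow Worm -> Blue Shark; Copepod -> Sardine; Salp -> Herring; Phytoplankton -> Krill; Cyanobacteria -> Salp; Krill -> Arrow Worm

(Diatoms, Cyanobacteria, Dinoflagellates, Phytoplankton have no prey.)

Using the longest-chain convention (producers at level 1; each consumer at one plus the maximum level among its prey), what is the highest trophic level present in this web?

4

Producers (level 1): Diatoms, Cyanobacteria, Dinoflagellates, Phytoplankton.
Diatoms → Salp → Herring → Squid gives Squid level 4.
No species has a prey at level 4, so no species reaches level 5.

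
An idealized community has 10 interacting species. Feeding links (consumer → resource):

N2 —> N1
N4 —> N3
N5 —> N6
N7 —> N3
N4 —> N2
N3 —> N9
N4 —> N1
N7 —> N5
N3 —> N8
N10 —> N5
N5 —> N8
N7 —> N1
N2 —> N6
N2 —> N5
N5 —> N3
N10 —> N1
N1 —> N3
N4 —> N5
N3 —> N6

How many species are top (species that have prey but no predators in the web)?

Top species (has prey, but nothing eats it): N7, N10, N4.
Count: 3.

3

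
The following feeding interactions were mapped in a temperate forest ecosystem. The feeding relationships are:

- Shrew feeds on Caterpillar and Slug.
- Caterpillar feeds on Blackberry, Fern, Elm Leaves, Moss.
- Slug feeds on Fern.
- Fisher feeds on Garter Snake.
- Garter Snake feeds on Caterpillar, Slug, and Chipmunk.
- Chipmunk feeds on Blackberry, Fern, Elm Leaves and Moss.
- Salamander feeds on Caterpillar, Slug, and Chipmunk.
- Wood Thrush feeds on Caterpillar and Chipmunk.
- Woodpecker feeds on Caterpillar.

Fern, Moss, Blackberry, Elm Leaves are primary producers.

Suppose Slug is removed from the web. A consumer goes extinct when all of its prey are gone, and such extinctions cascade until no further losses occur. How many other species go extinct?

0

Remove Slug.
Every predator of it retains at least one other prey: Shrew still has Caterpillar; Garter Snake still has Chipmunk, Caterpillar; Salamander still has Chipmunk, Caterpillar.
No consumer loses all prey, so no secondary extinctions occur.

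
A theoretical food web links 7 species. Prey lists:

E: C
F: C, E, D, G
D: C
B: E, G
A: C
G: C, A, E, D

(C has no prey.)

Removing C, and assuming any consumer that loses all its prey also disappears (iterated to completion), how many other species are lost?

6

Remove C.
Round 1: A (all prey gone), E (all prey gone), D (all prey gone) → extinct.
Round 2: G (all prey gone) → extinct.
Round 3: B (all prey gone), F (all prey gone) → extinct.
No further losses. Total secondary extinctions: 6.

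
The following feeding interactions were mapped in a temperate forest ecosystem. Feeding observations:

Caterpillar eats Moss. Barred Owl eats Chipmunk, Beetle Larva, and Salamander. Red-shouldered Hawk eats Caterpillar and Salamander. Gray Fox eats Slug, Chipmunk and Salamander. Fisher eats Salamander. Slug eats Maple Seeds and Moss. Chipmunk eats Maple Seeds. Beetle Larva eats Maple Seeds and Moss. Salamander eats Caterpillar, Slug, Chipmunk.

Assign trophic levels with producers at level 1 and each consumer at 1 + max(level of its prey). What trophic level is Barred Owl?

Trophic level 4

Moss is a producer → level 1.
Caterpillar eats Moss → level 2.
Salamander eats Caterpillar (level 2); other prey at levels: Chipmunk 2, Slug 2 → level 3.
Barred Owl eats Salamander (level 3); other prey at levels: Beetle Larva 2, Chipmunk 2 → level 4.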